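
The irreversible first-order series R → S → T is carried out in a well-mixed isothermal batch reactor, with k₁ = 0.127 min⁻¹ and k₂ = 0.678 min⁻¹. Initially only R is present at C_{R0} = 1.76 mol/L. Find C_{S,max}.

Evaluating C_S at t_opt = ln(k₂/k₁)/(k₂−k₁) gives C_{S,max}/C_{R0} = (k₁/k₂)^[k₂/(k₂−k₁)].
= (0.127/0.678)^(0.678/(0.678−0.127)) = (0.1873)^(1.230) = 0.1273.
C_{S,max} = 0.1273×1.76 = 0.224 mol/L.

0.224 mol/L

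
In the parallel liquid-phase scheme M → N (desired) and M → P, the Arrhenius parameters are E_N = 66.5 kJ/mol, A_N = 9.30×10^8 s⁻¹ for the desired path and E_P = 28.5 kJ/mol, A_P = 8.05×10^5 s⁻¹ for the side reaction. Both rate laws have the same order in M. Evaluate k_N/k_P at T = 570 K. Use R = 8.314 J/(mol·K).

0.380

Since both paths have the same order in M, the concentration cancels and S_{N/P} = k_N/k_P = (A_N/A_P)·exp[(E_P−E_N)/(RT)].
(E_P−E_N)/(RT) = (28.5−66.5)×10³/(8.314×570) = -38000/4739 = -8.019.
k_N/k_P = (9.30×10^8/8.05×10^5)·exp(-8.019) = 1155 × 3.293×10^-4 = 0.380.
Since E_N > E_P, raising the temperature improves selectivity toward N.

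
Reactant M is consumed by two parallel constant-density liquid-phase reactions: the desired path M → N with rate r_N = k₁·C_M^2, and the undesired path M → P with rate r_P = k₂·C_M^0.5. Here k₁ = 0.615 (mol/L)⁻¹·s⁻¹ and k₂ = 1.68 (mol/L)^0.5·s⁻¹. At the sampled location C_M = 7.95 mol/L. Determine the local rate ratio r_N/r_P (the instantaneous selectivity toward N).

8.21

S_{N/P} = r_N/r_P = (k₁·C_M^2)/(k₂·C_M^0.5) = (k₁/k₂)·C_M^1.5.
= (0.615×7.950^2) / (1.68×7.950^0.5) = 38.87/4.737 = 8.21.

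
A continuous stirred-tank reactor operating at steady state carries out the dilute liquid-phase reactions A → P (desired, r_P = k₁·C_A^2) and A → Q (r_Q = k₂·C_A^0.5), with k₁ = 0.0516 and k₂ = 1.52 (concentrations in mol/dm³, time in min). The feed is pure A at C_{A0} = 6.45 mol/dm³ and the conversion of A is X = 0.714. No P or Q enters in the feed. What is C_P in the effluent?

0.361 mol/dm³

Exit C_A = C_{A0}(1−X) = 6.45×0.286 = 1.845 mol/dm³.
A CSTR operates uniformly at the exit composition, giving r_P = 0.1756 and r_Q = 2.064 (each k·C_A^n at C_A = 1.845).
Fraction of consumed A going to P: r_P/(r_P+r_Q) = 0.07839.
C_P = 0.07839·C_{A0}·X = 0.07839×6.45×0.714 = 0.361 mol/dm³.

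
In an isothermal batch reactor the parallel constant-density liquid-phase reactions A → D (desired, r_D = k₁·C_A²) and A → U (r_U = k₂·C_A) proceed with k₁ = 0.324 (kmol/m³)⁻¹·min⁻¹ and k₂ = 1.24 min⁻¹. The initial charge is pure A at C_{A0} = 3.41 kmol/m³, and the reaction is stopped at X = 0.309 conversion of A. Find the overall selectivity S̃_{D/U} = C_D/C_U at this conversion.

C_A = C_{A0}(1−X) = 2.356 kmol/m³.
Along a PFR/batch, dC_U/dC_A = −r_U/(r_D+r_U) = −k₂/(k₂+k₁·C_A).
Integrating from C_{A0} to C_A: C_U = (1.24/0.324)·ln[(1.24+0.324·3.41)/(1.24+0.324·2.36)] = 3.827·ln(2.345/2.003) = 0.6022 kmol/m³.
Then C_D = (C_{A0}−C_A) − C_U = 1.054 − 0.6022 = 0.4515 kmol/m³.
S̃_{D/U} = C_D/C_U = 0.4515/0.6022 = 0.750.

0.750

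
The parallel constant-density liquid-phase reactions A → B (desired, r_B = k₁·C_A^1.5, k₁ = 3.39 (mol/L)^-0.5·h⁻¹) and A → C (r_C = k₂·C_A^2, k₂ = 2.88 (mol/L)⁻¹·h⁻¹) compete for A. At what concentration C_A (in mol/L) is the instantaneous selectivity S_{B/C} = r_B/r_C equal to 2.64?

S_{B/C} = (k₁/k₂)·C_A^-0.5 ⇒ C_A = (S·k₂/k₁)^(-2).
= (2.64×2.88/3.39)^(-2) = (2.243)^(-2) = 0.199 mol/L.

0.199 mol/L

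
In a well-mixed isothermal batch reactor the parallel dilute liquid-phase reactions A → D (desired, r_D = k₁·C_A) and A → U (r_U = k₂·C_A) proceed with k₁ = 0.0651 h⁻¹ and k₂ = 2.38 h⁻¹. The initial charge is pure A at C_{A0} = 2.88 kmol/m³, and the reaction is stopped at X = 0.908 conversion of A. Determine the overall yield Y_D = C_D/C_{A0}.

0.0242

C_A = C_{A0}(1−X) = 0.2650 kmol/m³.
Both paths are first order in A, so the instantaneous fraction to D is constant: dC_D/d(−C_A) = k₁/(k₁+k₂) = 0.02662.
C_D = 0.02662·(C_{A0}−C_A) = 0.02662×2.615 = 0.0696 kmol/m³.
Y_D = C_D/C_{A0} = 0.06962/2.88 = 0.0242.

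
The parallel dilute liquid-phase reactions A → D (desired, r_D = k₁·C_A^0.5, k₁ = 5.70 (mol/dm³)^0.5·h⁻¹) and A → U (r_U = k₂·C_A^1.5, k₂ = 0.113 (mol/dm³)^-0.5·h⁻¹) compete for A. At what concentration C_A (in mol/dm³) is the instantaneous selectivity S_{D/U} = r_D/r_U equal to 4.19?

12.0 mol/dm³

S_{D/U} = (k₁/k₂)·C_A⁻¹ ⇒ C_A = (S·k₂/k₁)^(-1).
= (4.19×0.113/5.70)^(-1) = (0.08306)^(-1) = 12.0 mol/dm³.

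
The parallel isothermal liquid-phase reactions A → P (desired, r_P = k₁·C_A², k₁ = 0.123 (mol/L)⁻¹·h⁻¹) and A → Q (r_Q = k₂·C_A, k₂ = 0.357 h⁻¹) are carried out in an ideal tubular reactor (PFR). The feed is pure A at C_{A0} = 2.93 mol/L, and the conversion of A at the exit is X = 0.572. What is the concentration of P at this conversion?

0.693 mol/L

C_A = C_{A0}(1−X) = 1.254 mol/L.
Along a PFR/batch, dC_Q/dC_A = −r_Q/(r_P+r_Q) = −k₂/(k₂+k₁·C_A).
Integrating from C_{A0} to C_A: C_Q = (0.357/0.123)·ln[(0.357+0.123·2.93)/(0.357+0.123·1.25)] = 2.902·ln(0.7174/0.5112) = 0.9833 mol/L.
Then C_P = (C_{A0}−C_A) − C_Q = 1.676 − 0.9833 = 0.6927 mol/L.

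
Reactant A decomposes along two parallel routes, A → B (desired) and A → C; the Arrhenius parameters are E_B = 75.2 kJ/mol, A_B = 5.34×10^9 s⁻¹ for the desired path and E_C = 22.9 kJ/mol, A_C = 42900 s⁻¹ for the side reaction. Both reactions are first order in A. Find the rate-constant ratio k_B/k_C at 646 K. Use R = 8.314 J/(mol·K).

Since both paths have the same order in A, the concentration cancels and S_{B/C} = k_B/k_C = (A_B/A_C)·exp[(E_C−E_B)/(RT)].
(E_C−E_B)/(RT) = (22.9−75.2)×10³/(8.314×646) = -52300/5371 = -9.738.
k_B/k_C = (5.34×10^9/42900)·exp(-9.738) = 1.245×10^5 × 5.901×10^-5 = 7.35.

7.35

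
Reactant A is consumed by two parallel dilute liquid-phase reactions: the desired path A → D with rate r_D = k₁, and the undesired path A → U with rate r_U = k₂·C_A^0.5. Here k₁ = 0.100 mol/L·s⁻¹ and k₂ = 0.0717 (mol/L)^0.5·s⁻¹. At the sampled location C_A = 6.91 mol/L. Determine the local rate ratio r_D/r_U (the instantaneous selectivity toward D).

0.531

S_{D/U} = r_D/r_U = (k₁)/(k₂·C_A^0.5) = (k₁/k₂)·C_A^-0.5.
= (0.100) / (0.0717×6.910^0.5) = 0.1000/0.1885 = 0.531.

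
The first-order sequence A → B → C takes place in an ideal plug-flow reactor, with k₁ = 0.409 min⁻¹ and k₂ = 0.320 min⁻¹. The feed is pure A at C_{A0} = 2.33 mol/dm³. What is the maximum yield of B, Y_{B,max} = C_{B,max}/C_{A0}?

0.414

Evaluating C_B at τ_opt = ln(k₂/k₁)/(k₂−k₁) gives C_{B,max}/C_{A0} = (k₁/k₂)^[k₂/(k₂−k₁)].
= (0.409/0.320)^(0.320/(0.320−0.409)) = (1.278)^(-3.596) = 0.4138.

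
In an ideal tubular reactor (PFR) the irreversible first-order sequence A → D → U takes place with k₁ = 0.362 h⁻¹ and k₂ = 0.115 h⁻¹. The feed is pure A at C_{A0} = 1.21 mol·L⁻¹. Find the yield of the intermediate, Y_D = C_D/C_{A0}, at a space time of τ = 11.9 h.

0.353

The intermediate concentration in a first-order A→B→C sequence is C_D = k₁C_{A0}(e^(−k₁τ) − e^(−k₂τ))/(k₂−k₁).
e^(−k₁τ) = e^(−0.362×11.9) = e^(−4.308) = 0.01346; e^(−k₂τ) = e^(−1.369) = 0.2545.
C_D = 0.362×1.21/(0.115−0.362) × (0.01346−0.2545) = (-1.773)×(-0.2410) = 0.4274 mol·L⁻¹.
Y_D = C_D/C_{A0} = 0.4274/1.21 = 0.353.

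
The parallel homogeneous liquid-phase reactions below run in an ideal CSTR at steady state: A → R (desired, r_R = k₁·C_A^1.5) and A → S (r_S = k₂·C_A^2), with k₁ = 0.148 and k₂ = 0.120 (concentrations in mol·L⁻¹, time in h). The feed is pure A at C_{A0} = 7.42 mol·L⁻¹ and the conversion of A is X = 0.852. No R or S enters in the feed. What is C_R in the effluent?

Exit C_A = C_{A0}(1−X) = 7.42×0.148 = 1.098 mol·L⁻¹.
Rates in a CSTR are evaluated at the outlet concentration: r_R = 0.148×1.098^1.5 = 0.1703, r_S = 0.120×1.098^2 = 0.1447.
Fraction of consumed A going to R: r_R/(r_R+r_S) = 0.5406.
C_R = 0.5406·C_{A0}·X = 0.5406×7.42×0.852 = 3.42 mol·L⁻¹.

3.42 mol·L⁻¹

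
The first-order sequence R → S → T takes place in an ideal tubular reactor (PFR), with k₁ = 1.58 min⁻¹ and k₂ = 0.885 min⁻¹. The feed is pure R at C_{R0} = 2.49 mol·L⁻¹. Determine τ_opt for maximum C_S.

The intermediate peaks when r₁ = r₂, i.e. k₁e^(−k₁τ) = k₂e^(−k₂τ), giving τ_opt = ln(k₂/k₁)/(k₂−k₁).
= ln(0.885/1.58)/(0.885−1.58) = ln(0.5601)/-0.6950 = -0.5796/-0.6950 = 0.834 min.

0.834 min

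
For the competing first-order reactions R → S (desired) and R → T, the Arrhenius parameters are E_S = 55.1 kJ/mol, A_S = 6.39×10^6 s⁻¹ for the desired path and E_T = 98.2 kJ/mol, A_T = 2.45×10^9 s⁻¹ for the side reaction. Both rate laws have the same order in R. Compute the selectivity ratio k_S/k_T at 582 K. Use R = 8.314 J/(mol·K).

19.3

k_S/k_T = (A_S/A_T)·exp[−(E_S−E_T)/(RT)] = (A_S/A_T)·exp[(E_T−E_S)/(RT)].
(E_T−E_S)/(RT) = (98.2−55.1)×10³/(8.314×582) = 43100/4839 = 8.907.
k_S/k_T = (6.39×10^6/2.45×10^9)·exp(8.907) = 0.002608 × 7385 = 19.3.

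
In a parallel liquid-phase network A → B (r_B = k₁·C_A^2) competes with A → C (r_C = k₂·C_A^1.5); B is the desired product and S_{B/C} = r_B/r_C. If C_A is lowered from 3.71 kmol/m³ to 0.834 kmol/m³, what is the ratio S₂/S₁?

S_{B/C} = (k₁/k₂)·C_A^0.5, so S₂/S₁ = (C_{A,2}/C_{A,1})^0.5.
= (0.834/3.71)^0.5 = (0.2248)^0.5 = 0.474.

0.474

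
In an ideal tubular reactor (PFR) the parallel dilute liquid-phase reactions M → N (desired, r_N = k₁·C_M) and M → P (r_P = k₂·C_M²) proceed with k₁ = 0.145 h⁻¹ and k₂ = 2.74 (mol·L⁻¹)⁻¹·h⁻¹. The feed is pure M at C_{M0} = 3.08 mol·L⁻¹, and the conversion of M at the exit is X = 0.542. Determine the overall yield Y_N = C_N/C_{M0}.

0.0131

C_M = C_{M0}(1−X) = 1.411 mol·L⁻¹.
Along a PFR/batch, dC_N/dC_M = −r_N/(r_N+r_P) = −k₁/(k₁+k₂·C_M).
Integrating from C_{M0} to C_M: C_N = (0.145/2.74)·ln[(0.145+2.74·3.08)/(0.145+2.74·1.41)] = 0.05292·ln(8.584/4.010) = 0.04028 mol·L⁻¹.
Y_N = C_N/C_{M0} = 0.04028/3.08 = 0.0131.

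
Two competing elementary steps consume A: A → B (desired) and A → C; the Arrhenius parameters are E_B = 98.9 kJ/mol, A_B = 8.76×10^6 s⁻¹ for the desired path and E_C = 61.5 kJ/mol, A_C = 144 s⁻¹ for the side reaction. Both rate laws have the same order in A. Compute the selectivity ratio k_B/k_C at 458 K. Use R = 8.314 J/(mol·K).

3.30

k_B/k_C = (A_B/A_C)·exp[−(E_B−E_C)/(RT)] = (A_B/A_C)·exp[(E_C−E_B)/(RT)].
(E_C−E_B)/(RT) = (61.5−98.9)×10³/(8.314×458) = -37400/3808 = -9.822.
k_B/k_C = (8.76×10^6/144)·exp(-9.822) = 60833 × 5.425×10^-5 = 3.30.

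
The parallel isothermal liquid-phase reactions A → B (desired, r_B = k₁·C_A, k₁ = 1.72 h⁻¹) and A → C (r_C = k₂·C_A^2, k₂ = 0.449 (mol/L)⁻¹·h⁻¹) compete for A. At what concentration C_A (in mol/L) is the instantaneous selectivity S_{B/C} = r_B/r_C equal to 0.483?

S_{B/C} = (k₁/k₂)·C_A⁻¹ ⇒ C_A = (S·k₂/k₁)^(-1).
= (0.483×0.449/1.72)^(-1) = (0.1261)^(-1) = 7.93 mol/L.

7.93 mol/L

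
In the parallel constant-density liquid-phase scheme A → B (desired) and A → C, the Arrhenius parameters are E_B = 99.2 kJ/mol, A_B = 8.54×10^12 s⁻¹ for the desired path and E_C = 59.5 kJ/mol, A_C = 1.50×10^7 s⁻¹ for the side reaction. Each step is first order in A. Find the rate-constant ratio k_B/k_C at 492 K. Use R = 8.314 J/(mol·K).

Since both paths have the same order in A, the concentration cancels and S_{B/C} = k_B/k_C = (A_B/A_C)·exp[(E_C−E_B)/(RT)].
(E_C−E_B)/(RT) = (59.5−99.2)×10³/(8.314×492) = -39700/4090 = -9.705.
k_B/k_C = (8.54×10^12/1.50×10^7)·exp(-9.705) = 5.693×10^5 × 6.095×10^-5 = 34.7.
Since E_B > E_C, raising the temperature improves selectivity toward B.

34.7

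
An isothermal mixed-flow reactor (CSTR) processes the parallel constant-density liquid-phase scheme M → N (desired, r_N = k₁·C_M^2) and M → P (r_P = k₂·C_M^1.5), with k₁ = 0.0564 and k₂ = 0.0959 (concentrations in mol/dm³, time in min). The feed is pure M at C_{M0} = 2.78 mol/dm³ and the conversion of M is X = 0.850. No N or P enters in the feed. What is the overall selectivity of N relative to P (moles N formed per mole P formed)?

0.380

Exit C_M = C_{M0}(1−X) = 2.78×0.150 = 0.4170 mol/dm³.
In a CSTR the entire volume is at exit conditions, so r_N = 0.0564×0.4170^2 = 0.009807 and r_P = 0.0959×0.4170^1.5 = 0.02582.
Overall selectivity = C_N/C_P = r_Nτ/(r_Pτ) = r_N/r_P = 0.380.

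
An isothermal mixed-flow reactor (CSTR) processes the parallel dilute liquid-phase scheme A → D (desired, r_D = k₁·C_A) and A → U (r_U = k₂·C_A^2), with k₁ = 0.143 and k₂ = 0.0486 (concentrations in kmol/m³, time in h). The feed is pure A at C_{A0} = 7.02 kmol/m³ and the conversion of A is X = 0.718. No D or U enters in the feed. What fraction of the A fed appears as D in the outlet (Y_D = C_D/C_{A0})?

Exit C_A = C_{A0}(1−X) = 7.02×0.282 = 1.980 kmol/m³.
Rates in a CSTR are evaluated at the outlet concentration: r_D = 0.143×1.980 = 0.2831, r_U = 0.0486×1.980^2 = 0.1905.
Fraction of consumed A going to D: r_D/(r_D+r_U) = 0.5978.
C_D = 0.5978·C_{A0}·X = 0.5978×7.02×0.718 = 3.01 kmol/m³; Y_D = C_D/C_{A0} = 0.429.

0.429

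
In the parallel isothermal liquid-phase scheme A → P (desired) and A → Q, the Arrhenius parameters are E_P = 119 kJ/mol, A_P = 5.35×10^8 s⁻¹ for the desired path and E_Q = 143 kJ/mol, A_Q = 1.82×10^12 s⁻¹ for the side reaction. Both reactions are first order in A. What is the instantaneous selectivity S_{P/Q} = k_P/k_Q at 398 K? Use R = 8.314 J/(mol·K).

0.415

With equal orders, S_{P/Q} = k_P/k_Q = (A_P/A_Q)·exp[(E_Q−E_P)/(RT)].
(E_Q−E_P)/(RT) = (143−119)×10³/(8.314×398) = 24000/3309 = 7.253.
k_P/k_Q = (5.35×10^8/1.82×10^12)·exp(7.253) = 2.940×10^-4 × 1412 = 0.415.
Since E_P < E_Q, lowering the temperature improves selectivity toward P.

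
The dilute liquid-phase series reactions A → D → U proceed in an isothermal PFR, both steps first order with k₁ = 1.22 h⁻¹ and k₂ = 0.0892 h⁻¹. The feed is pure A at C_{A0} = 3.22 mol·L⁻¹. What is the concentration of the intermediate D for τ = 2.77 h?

Solving the coupled first-order balances gives C_D(τ) = [k₁/(k₂−k₁)]·C_{A0}·(e^(−k₁τ) − e^(−k₂τ)).
e^(−k₁τ) = e^(−1.22×2.77) = e^(−3.379) = 0.03407; e^(−k₂τ) = e^(−0.2471) = 0.7811.
C_D = 1.22×3.22/(0.0892−1.22) × (0.03407−0.7811) = (-3.474)×(-0.7470) = 2.595 mol·L⁻¹.

2.60 mol·L⁻¹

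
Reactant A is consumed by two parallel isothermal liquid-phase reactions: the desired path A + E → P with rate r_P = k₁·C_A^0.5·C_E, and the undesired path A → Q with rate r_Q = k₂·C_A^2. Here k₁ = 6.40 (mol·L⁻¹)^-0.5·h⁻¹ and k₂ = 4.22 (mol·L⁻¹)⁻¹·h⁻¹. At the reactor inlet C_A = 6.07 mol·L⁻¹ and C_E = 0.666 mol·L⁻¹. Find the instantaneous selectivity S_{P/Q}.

S_{P/Q} = r_P/r_Q = (k₁·C_A^0.5·C_E)/(k₂·C_A^2) = (k₁/k₂)·C_A^-1.5·C_E.
= (6.40×6.070^0.5×0.6660) / (4.22×6.070^2) = 10.50/155.5 = 0.0675.

0.0675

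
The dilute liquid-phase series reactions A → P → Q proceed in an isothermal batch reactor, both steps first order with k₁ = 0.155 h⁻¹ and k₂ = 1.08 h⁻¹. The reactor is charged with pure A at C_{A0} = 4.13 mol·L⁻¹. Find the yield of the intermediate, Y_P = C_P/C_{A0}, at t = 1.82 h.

0.103

Solving the coupled first-order balances gives C_P(t) = [k₁/(k₂−k₁)]·C_{A0}·(e^(−k₁t) − e^(−k₂t)).
e^(−k₁t) = e^(−0.155×1.82) = e^(−0.2821) = 0.7542; e^(−k₂t) = e^(−1.966) = 0.1401.
C_P = 0.155×4.13/(1.08−0.155) × (0.7542−0.1401) = 0.6921×0.6141 = 0.4250 mol·L⁻¹.
Y_P = C_P/C_{A0} = 0.4250/4.13 = 0.103.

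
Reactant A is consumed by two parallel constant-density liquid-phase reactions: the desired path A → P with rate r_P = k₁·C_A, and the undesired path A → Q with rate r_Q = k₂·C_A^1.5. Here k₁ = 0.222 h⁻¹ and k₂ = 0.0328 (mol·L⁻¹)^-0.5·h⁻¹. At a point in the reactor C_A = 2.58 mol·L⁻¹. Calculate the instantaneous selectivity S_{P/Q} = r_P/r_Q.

S_{P/Q} = r_P/r_Q = (k₁·C_A)/(k₂·C_A^1.5) = (k₁/k₂)·C_A^-0.5.
= (0.222×2.580) / (0.0328×2.580^1.5) = 0.5728/0.1359 = 4.21.

4.21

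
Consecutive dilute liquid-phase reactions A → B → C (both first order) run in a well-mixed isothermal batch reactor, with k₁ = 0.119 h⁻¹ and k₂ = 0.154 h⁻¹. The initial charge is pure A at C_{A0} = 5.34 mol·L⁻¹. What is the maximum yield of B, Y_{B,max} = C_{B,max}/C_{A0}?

At the optimum, C_{B,max}/C_{A0} = (k₁/k₂)^[k₂/(k₂−k₁)].
= (0.119/0.154)^(0.154/(0.154−0.119)) = (0.7727)^(4.400) = 0.3216.

0.322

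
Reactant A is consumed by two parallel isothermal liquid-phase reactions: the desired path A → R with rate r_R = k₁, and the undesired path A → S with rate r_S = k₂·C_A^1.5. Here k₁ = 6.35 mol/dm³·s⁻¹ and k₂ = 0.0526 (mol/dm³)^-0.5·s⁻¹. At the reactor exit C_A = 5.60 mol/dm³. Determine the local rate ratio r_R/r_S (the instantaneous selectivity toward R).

S_{R/S} = r_R/r_S = (k₁)/(k₂·C_A^1.5) = (k₁/k₂)·C_A^-1.5.
= (6.35) / (0.0526×5.600^1.5) = 6.350/0.6971 = 9.11.
The undesired path is higher order in A, so low C_A (CSTR or dilute feed) favours R.

9.11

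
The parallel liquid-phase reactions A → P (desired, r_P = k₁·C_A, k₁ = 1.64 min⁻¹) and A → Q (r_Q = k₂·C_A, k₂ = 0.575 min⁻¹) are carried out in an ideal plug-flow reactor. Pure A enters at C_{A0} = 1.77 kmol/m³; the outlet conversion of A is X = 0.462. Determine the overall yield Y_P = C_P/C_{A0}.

C_A = C_{A0}(1−X) = 0.9523 kmol/m³.
Both paths are first order in A, so the instantaneous fraction to P is constant: dC_P/d(−C_A) = k₁/(k₁+k₂) = 0.7404.
C_P = 0.7404·(C_{A0}−C_A) = 0.7404×0.8177 = 0.605 kmol/m³.
Y_P = C_P/C_{A0} = 0.6055/1.77 = 0.342.

0.342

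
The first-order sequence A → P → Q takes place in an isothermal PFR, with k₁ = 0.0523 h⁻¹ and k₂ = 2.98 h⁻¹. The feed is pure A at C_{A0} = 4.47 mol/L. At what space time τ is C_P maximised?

1.38 h

Setting dC_P/dτ = 0 gives τ_opt = ln(k₂/k₁)/(k₂−k₁).
= ln(2.98/0.0523)/(2.98−0.0523) = ln(56.98)/2.928 = 4.043/2.928 = 1.38 h.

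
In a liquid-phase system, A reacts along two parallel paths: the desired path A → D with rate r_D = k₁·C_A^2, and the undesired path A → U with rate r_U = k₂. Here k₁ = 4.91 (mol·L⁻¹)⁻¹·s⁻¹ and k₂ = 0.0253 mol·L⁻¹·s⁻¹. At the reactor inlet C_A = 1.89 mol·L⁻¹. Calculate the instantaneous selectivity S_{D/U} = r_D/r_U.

S_{D/U} = r_D/r_U = (k₁·C_A^2)/(k₂) = (k₁/k₂)·C_A^2.
= (4.91×1.890^2) / (0.0253) = 17.54/0.02530 = 693.
Since the desired path is higher order in A, keeping C_A high (PFR or concentrated feed) favours D.

693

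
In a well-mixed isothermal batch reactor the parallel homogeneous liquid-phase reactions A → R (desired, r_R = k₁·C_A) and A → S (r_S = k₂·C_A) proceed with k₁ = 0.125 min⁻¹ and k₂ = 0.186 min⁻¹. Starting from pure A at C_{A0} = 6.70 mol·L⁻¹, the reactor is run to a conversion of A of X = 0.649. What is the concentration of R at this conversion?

1.75 mol·L⁻¹

C_A = C_{A0}(1−X) = 2.352 mol·L⁻¹.
Both paths are first order in A, so the instantaneous fraction to R is constant: dC_R/d(−C_A) = k₁/(k₁+k₂) = 0.4019.
C_R = 0.4019·(C_{A0}−C_A) = 0.4019×4.348 = 1.75 mol·L⁻¹.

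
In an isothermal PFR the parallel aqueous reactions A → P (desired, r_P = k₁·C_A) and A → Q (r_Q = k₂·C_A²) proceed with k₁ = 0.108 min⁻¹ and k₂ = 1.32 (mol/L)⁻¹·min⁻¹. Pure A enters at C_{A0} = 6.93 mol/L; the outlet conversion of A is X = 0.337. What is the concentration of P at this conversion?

C_A = C_{A0}(1−X) = 4.595 mol/L.
Along a PFR/batch, dC_P/dC_A = −r_P/(r_P+r_Q) = −k₁/(k₁+k₂·C_A).
Integrating from C_{A0} to C_A: C_P = (0.108/1.32)·ln[(0.108+1.32·6.93)/(0.108+1.32·4.59)] = 0.08182·ln(9.256/6.173) = 0.03314 mol/L.

0.0331 mol/L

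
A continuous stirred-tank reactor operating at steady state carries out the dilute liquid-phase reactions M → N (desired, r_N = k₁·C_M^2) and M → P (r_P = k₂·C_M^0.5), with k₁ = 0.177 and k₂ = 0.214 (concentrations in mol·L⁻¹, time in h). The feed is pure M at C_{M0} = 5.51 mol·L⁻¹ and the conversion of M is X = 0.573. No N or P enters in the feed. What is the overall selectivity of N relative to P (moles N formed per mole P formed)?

Exit C_M = C_{M0}(1−X) = 5.51×0.427 = 2.353 mol·L⁻¹.
Rates in a CSTR are evaluated at the outlet concentration: r_N = 0.177×2.353^2 = 0.9798, r_P = 0.214×2.353^0.5 = 0.3282.
Overall selectivity = C_N/C_P = r_Nτ/(r_Pτ) = r_N/r_P = 2.98.

2.98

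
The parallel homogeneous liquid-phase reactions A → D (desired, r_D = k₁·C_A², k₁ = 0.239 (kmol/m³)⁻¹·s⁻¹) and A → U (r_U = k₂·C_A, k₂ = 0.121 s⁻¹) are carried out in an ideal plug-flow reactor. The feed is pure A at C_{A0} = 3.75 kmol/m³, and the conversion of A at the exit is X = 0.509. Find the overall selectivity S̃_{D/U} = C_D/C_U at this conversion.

C_A = C_{A0}(1−X) = 1.841 kmol/m³.
Along a PFR/batch, dC_U/dC_A = −r_U/(r_D+r_U) = −k₂/(k₂+k₁·C_A).
Integrating from C_{A0} to C_A: C_U = (0.121/0.239)·ln[(0.121+0.239·3.75)/(0.121+0.239·1.84)] = 0.5063·ln(1.017/0.5611) = 0.3013 kmol/m³.
Then C_D = (C_{A0}−C_A) − C_U = 1.909 − 0.3013 = 1.607 kmol/m³.
S̃_{D/U} = C_D/C_U = 1.607/0.3013 = 5.34.

5.34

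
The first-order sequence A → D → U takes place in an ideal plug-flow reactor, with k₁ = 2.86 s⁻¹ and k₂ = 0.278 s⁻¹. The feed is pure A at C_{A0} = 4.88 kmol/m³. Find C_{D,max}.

3.80 kmol/m³

At the optimum, C_{D,max}/C_{A0} = (k₁/k₂)^[k₂/(k₂−k₁)].
= (2.86/0.278)^(0.278/(0.278−2.86)) = (10.29)^(-0.1077) = 0.7780.
C_{D,max} = 0.7780×4.88 = 3.80 kmol/m³.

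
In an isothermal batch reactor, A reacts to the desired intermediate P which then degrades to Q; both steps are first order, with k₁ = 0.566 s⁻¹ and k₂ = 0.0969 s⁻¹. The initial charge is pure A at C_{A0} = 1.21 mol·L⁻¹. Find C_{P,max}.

0.840 mol·L⁻¹

At the optimum, C_{P,max}/C_{A0} = (k₁/k₂)^[k₂/(k₂−k₁)].
= (0.566/0.0969)^(0.0969/(0.0969−0.566)) = (5.841)^(-0.2066) = 0.6945.
C_{P,max} = 0.6945×1.21 = 0.840 mol·L⁻¹.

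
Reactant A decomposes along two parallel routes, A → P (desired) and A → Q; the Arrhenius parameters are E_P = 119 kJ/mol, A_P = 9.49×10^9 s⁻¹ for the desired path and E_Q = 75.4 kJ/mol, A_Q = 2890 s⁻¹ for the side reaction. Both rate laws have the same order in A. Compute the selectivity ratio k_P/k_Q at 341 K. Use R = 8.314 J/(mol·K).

0.688

Since both paths have the same order in A, the concentration cancels and S_{P/Q} = k_P/k_Q = (A_P/A_Q)·exp[(E_Q−E_P)/(RT)].
(E_Q−E_P)/(RT) = (75.4−119)×10³/(8.314×341) = -43600/2835 = -15.38.
k_P/k_Q = (9.49×10^9/2890)·exp(-15.38) = 3.284×10^6 × 2.094×10^-7 = 0.688.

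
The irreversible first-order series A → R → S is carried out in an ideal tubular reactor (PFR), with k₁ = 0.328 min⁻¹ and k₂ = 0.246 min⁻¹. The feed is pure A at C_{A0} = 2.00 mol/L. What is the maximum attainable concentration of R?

Evaluating C_R at τ_opt = ln(k₂/k₁)/(k₂−k₁) gives C_{R,max}/C_{A0} = (k₁/k₂)^[k₂/(k₂−k₁)].
= (0.328/0.246)^(0.246/(0.246−0.328)) = (1.333)^(-3.000) = 0.4219.
C_{R,max} = 0.4219×2.00 = 0.844 mol/L.

0.844 mol/L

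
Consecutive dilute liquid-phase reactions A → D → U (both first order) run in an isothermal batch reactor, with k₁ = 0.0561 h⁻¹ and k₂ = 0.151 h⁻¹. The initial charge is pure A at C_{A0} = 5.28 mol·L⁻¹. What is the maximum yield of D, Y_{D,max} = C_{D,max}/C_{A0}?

0.207

At the optimum, C_{D,max}/C_{A0} = (k₁/k₂)^[k₂/(k₂−k₁)].
= (0.0561/0.151)^(0.151/(0.151−0.0561)) = (0.3715)^(1.591) = 0.2069.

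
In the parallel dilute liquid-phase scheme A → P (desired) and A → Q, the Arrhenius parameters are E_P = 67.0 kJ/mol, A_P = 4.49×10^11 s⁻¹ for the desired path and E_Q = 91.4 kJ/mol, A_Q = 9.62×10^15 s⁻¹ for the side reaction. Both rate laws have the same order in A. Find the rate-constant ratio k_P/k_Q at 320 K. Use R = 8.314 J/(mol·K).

0.449

Since both paths have the same order in A, the concentration cancels and S_{P/Q} = k_P/k_Q = (A_P/A_Q)·exp[(E_Q−E_P)/(RT)].
(E_Q−E_P)/(RT) = (91.4−67.0)×10³/(8.314×320) = 24400/2660 = 9.171.
k_P/k_Q = (4.49×10^11/9.62×10^15)·exp(9.171) = 4.667×10^-5 × 9617 = 0.449.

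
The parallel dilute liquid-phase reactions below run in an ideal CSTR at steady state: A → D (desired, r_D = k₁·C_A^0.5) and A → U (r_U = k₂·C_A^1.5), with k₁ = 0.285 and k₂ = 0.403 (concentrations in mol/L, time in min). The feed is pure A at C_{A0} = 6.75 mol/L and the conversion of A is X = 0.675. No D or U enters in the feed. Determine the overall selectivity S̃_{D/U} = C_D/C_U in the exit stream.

0.322

Exit C_A = C_{A0}(1−X) = 6.75×0.325 = 2.194 mol/L.
A CSTR operates uniformly at the exit composition, giving r_D = 0.4221 and r_U = 1.309 (each k·C_A^n at C_A = 2.194).
Overall selectivity = C_D/C_U = r_Dτ/(r_Uτ) = r_D/r_U = 0.322.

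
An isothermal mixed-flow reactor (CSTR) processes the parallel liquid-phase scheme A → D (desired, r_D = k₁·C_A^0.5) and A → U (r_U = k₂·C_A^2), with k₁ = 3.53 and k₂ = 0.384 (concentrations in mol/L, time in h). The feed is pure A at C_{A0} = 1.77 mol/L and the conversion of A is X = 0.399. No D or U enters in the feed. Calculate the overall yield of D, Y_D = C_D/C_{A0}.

0.356

Exit C_A = C_{A0}(1−X) = 1.77×0.601 = 1.064 mol/L.
In a CSTR the entire volume is at exit conditions, so r_D = 3.53×1.064^0.5 = 3.641 and r_U = 0.384×1.064^2 = 0.4345.
Fraction of consumed A going to D: r_D/(r_D+r_U) = 0.8934.
C_D = 0.8934·C_{A0}·X = 0.8934×1.77×0.399 = 0.631 mol/L; Y_D = C_D/C_{A0} = 0.356.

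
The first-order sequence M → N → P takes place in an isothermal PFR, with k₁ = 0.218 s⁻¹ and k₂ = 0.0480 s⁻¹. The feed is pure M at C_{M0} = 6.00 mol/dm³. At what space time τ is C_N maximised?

8.90 s

For first-order series the maximum of C_N occurs at τ_opt = ln(k₂/k₁)/(k₂−k₁).
= ln(0.0480/0.218)/(0.0480−0.218) = ln(0.2202)/-0.1700 = -1.513/-0.1700 = 8.90 s.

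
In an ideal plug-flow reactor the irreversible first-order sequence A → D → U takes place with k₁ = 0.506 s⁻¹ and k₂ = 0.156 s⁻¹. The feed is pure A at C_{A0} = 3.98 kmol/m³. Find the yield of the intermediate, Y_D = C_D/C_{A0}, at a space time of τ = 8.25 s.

Solving the coupled first-order balances gives C_D(τ) = [k₁/(k₂−k₁)]·C_{A0}·(e^(−k₁τ) − e^(−k₂τ)).
e^(−k₁τ) = e^(−0.506×8.25) = e^(−4.175) = 0.01538; e^(−k₂τ) = e^(−1.287) = 0.2761.
C_D = 0.506×3.98/(0.156−0.506) × (0.01538−0.2761) = (-5.754)×(-0.2607) = 1.500 kmol/m³.
Y_D = C_D/C_{A0} = 1.500/3.98 = 0.377.

0.377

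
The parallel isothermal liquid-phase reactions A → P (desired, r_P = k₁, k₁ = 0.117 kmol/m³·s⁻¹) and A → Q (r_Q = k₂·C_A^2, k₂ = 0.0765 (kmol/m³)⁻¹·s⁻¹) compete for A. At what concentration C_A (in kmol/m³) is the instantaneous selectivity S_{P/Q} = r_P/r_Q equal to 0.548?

S_{P/Q} = (k₁/k₂)·C_A^-2 ⇒ C_A = (S·k₂/k₁)^(-0.5).
= (0.548×0.0765/0.117)^(-0.5) = (0.3583)^(-0.5) = 1.67 kmol/m³.

1.67 kmol/m³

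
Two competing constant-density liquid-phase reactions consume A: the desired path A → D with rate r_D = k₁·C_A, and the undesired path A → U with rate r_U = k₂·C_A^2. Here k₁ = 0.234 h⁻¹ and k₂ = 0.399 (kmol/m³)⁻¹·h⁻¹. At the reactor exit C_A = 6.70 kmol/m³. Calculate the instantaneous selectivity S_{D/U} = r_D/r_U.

0.0875

S_{D/U} = r_D/r_U = (k₁·C_A)/(k₂·C_A^2) = (k₁/k₂)·C_A⁻¹.
= (0.234×6.700) / (0.399×6.700^2) = 1.568/17.91 = 0.0875.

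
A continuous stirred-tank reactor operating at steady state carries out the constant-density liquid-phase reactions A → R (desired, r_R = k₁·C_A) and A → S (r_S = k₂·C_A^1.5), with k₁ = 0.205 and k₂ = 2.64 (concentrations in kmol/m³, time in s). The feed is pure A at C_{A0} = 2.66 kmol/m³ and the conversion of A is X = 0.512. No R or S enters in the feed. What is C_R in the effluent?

Exit C_A = C_{A0}(1−X) = 2.66×0.488 = 1.298 kmol/m³.
Rates in a CSTR are evaluated at the outlet concentration: r_R = 0.205×1.298 = 0.2661, r_S = 2.64×1.298^1.5 = 3.904.
Fraction of consumed A going to R: r_R/(r_R+r_S) = 0.06381.
C_R = 0.06381·C_{A0}·X = 0.06381×2.66×0.512 = 0.0869 kmol/m³.

0.0869 kmol/m³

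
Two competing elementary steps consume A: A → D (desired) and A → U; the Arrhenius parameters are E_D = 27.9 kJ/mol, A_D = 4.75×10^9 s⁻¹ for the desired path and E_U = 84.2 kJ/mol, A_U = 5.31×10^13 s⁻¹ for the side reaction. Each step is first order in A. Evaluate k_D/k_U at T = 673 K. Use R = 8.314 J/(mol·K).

2.10

Since both paths have the same order in A, the concentration cancels and S_{D/U} = k_D/k_U = (A_D/A_U)·exp[(E_U−E_D)/(RT)].
(E_U−E_D)/(RT) = (84.2−27.9)×10³/(8.314×673) = 56300/5595 = 10.06.
k_D/k_U = (4.75×10^9/5.31×10^13)·exp(10.06) = 8.945×10^-5 × 23435 = 2.10.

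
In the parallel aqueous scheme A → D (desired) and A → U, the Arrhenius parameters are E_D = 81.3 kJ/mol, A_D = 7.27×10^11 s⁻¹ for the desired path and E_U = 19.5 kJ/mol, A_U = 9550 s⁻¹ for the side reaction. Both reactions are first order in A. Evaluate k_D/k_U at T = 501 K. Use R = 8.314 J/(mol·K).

27.4

Since both paths have the same order in A, the concentration cancels and S_{D/U} = k_D/k_U = (A_D/A_U)·exp[(E_U−E_D)/(RT)].
(E_U−E_D)/(RT) = (19.5−81.3)×10³/(8.314×501) = -61800/4165 = -14.84.
k_D/k_U = (7.27×10^11/9550)·exp(-14.84) = 7.613×10^7 × 3.601×10^-7 = 27.4.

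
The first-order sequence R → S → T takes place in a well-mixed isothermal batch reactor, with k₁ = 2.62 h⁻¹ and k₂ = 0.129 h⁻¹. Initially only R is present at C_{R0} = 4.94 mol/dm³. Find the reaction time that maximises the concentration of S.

For first-order series the maximum of C_S occurs at t_opt = ln(k₂/k₁)/(k₂−k₁).
= ln(0.129/2.62)/(0.129−2.62) = ln(0.04924)/-2.491 = -3.011/-2.491 = 1.21 h.

1.21 h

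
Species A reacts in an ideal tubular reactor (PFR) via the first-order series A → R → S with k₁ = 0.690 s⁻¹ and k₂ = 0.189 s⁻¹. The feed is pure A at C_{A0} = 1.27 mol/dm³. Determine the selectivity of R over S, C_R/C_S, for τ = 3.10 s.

For first-order series with pure A initially, C_R(τ) = k₁C_{A0}/(k₂−k₁)·(e^(−k₁τ) − e^(−k₂τ)).
e^(−k₁τ) = e^(−0.690×3.10) = e^(−2.139) = 0.1178; e^(−k₂τ) = e^(−0.5859) = 0.5566.
C_R = 0.690×1.27/(0.189−0.690) × (0.1178−0.5566) = (-1.749)×(-0.4388) = 0.7676 mol/dm³.
C_A = C_{A0}e^(−k₁τ) = 0.1496 mol/dm³, so C_S = C_{A0}−C_A−C_R = 0.3529 mol/dm³; C_R/C_S = 2.18.

2.18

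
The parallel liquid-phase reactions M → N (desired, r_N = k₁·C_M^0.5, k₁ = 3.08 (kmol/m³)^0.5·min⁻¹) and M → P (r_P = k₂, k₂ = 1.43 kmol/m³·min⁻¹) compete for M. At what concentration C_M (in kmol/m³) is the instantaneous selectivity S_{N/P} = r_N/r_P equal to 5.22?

S_{N/P} = (k₁/k₂)·C_M^0.5 ⇒ C_M = (S·k₂/k₁)^(2).
= (5.22×1.43/3.08)^(2) = (2.424)^(2) = 5.87 kmol/m³.

5.87 kmol/m³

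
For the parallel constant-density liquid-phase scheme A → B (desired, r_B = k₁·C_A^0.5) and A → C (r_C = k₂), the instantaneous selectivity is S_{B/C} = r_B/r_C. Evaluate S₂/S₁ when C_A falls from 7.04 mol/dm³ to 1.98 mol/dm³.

S_{B/C} = (k₁/k₂)·C_A^0.5, so S₂/S₁ = (C_{A,2}/C_{A,1})^0.5.
= (1.98/7.04)^0.5 = (0.2812)^0.5 = 0.530.
Selectivity toward B falls as C_A falls — high-concentration operation is favoured.

0.530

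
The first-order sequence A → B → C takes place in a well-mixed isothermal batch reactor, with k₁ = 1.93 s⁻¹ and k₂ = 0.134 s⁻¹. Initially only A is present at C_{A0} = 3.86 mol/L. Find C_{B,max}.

Evaluating C_B at t_opt = ln(k₂/k₁)/(k₂−k₁) gives C_{B,max}/C_{A0} = (k₁/k₂)^[k₂/(k₂−k₁)].
= (1.93/0.134)^(0.134/(0.134−1.93)) = (14.40)^(-0.07461) = 0.8195.
C_{B,max} = 0.8195×3.86 = 3.16 mol/L.

3.16 mol/L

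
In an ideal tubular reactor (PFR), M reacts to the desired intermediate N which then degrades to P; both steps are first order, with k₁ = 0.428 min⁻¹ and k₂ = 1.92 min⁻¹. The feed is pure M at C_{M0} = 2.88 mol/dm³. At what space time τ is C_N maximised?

Setting dC_N/dτ = 0 gives τ_opt = ln(k₂/k₁)/(k₂−k₁).
= ln(1.92/0.428)/(1.92−0.428) = ln(4.486)/1.492 = 1.501/1.492 = 1.01 min.

1.01 min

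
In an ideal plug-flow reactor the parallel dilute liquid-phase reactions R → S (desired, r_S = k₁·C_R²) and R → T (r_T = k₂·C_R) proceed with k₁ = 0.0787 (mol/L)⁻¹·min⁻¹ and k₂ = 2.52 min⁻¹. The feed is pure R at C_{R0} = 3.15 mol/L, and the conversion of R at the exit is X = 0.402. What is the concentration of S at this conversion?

C_R = C_{R0}(1−X) = 1.884 mol/L.
Along a PFR/batch, dC_T/dC_R = −r_T/(r_S+r_T) = −k₂/(k₂+k₁·C_R).
Integrating from C_{R0} to C_R: C_T = (2.52/0.0787)·ln[(2.52+0.0787·3.15)/(2.52+0.0787·1.88)] = 32.02·ln(2.768/2.668) = 1.174 mol/L.
Then C_S = (C_{R0}−C_R) − C_T = 1.266 − 1.174 = 0.09215 mol/L.

0.0921 mol/L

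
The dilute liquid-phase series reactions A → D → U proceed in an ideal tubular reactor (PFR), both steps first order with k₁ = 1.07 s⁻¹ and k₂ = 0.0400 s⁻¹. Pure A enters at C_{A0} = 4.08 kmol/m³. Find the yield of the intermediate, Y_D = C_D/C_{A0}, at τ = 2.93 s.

Solving the coupled first-order balances gives C_D(τ) = [k₁/(k₂−k₁)]·C_{A0}·(e^(−k₁τ) − e^(−k₂τ)).
e^(−k₁τ) = e^(−1.07×2.93) = e^(−3.135) = 0.04350; e^(−k₂τ) = e^(−0.1172) = 0.8894.
C_D = 1.07×4.08/(0.0400−1.07) × (0.04350−0.8894) = (-4.238)×(-0.8459) = 3.585 kmol/m³.
Y_D = C_D/C_{A0} = 3.585/4.08 = 0.879.

0.879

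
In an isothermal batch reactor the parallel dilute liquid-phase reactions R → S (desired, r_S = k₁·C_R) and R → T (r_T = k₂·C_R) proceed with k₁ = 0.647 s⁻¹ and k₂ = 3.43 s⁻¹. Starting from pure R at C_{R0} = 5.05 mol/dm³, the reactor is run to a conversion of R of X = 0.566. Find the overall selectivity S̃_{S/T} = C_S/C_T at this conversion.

0.189

C_R = C_{R0}(1−X) = 2.192 mol/dm³.
Both paths are first order in R, so the instantaneous fraction to S is constant: dC_S/d(−C_R) = k₁/(k₁+k₂) = 0.1587.
C_S = 0.1587·(C_{R0}−C_R) = 0.1587×2.858 = 0.454 mol/dm³.
C_T = (C_{R0}−C_R)−C_S = 2.405 mol/dm³; S̃_{S/T} = 0.4536/2.405 = 0.189.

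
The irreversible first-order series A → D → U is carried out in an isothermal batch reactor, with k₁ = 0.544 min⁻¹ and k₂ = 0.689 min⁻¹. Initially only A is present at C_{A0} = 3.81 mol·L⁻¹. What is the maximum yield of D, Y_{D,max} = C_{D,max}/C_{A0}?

For a first-order series the maximum intermediate yield is C_{D,max}/C_{A0} = (k₁/k₂)^[k₂/(k₂−k₁)].
= (0.544/0.689)^(0.689/(0.689−0.544)) = (0.7896)^(4.752) = 0.3254.

0.325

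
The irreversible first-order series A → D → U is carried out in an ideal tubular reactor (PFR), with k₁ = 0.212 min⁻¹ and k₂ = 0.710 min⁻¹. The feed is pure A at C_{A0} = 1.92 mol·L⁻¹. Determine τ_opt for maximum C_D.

The intermediate peaks when r₁ = r₂, i.e. k₁e^(−k₁τ) = k₂e^(−k₂τ), giving τ_opt = ln(k₂/k₁)/(k₂−k₁).
= ln(0.710/0.212)/(0.710−0.212) = ln(3.349)/0.4980 = 1.209/0.4980 = 2.43 min.

2.43 min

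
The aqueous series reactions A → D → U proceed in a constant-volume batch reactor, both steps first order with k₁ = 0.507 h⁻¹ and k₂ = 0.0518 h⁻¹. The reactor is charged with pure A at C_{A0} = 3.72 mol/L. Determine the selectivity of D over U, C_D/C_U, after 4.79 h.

5.47

For first-order series with pure A initially, C_D(t) = k₁C_{A0}/(k₂−k₁)·(e^(−k₁t) − e^(−k₂t)).
e^(−k₁t) = e^(−0.507×4.79) = e^(−2.429) = 0.08817; e^(−k₂t) = e^(−0.2481) = 0.7803.
C_D = 0.507×3.72/(0.0518−0.507) × (0.08817−0.7803) = (-4.143)×(-0.6921) = 2.868 mol/L.
C_A = C_{A0}e^(−k₁t) = 0.3280 mol/L, so C_U = C_{A0}−C_A−C_D = 0.5244 mol/L; C_D/C_U = 5.47.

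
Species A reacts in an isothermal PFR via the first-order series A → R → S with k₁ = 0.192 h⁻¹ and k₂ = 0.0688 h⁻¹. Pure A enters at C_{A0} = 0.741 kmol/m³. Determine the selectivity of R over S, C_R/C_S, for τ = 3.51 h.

7.10

For first-order series with pure A initially, C_R(τ) = k₁C_{A0}/(k₂−k₁)·(e^(−k₁τ) − e^(−k₂τ)).
e^(−k₁τ) = e^(−0.192×3.51) = e^(−0.6739) = 0.5097; e^(−k₂τ) = e^(−0.2415) = 0.7855.
C_R = 0.192×0.741/(0.0688−0.192) × (0.5097−0.7855) = (-1.155)×(-0.2758) = 0.3184 kmol/m³.
C_A = C_{A0}e^(−k₁τ) = 0.3777 kmol/m³, so C_S = C_{A0}−C_A−C_R = 0.04487 kmol/m³; C_R/C_S = 7.10.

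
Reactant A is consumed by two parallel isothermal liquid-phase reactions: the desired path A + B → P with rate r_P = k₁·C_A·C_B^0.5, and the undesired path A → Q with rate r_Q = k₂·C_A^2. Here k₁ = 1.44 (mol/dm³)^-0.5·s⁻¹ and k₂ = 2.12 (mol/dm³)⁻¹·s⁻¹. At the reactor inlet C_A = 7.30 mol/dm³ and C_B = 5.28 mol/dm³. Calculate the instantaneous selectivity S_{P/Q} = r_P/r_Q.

S_{P/Q} = r_P/r_Q = (k₁·C_A·C_B^0.5)/(k₂·C_A^2) = (k₁/k₂)·C_A⁻¹·C_B^0.5.
= (1.44×7.300×5.280^0.5) / (2.12×7.300^2) = 24.15/113.0 = 0.214.

0.214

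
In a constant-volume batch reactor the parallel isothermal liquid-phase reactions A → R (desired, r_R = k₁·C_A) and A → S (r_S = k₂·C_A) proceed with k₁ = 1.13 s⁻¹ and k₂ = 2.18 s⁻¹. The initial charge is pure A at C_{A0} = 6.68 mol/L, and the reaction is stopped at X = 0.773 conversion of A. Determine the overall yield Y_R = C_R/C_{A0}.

C_A = C_{A0}(1−X) = 1.516 mol/L.
Both paths are first order in A, so the instantaneous fraction to R is constant: dC_R/d(−C_A) = k₁/(k₁+k₂) = 0.3414.
C_R = 0.3414·(C_{A0}−C_A) = 0.3414×5.164 = 1.76 mol/L.
Y_R = C_R/C_{A0} = 1.763/6.68 = 0.264.

0.264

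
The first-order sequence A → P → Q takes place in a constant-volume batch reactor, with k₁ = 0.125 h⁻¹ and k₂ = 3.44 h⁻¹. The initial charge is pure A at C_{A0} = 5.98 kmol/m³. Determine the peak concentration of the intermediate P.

0.192 kmol/m³

Evaluating C_P at t_opt = ln(k₂/k₁)/(k₂−k₁) gives C_{P,max}/C_{A0} = (k₁/k₂)^[k₂/(k₂−k₁)].
= (0.125/3.44)^(3.44/(3.44−0.125)) = (0.03634)^(1.038) = 0.03207.
C_{P,max} = 0.03207×5.98 = 0.192 kmol/m³.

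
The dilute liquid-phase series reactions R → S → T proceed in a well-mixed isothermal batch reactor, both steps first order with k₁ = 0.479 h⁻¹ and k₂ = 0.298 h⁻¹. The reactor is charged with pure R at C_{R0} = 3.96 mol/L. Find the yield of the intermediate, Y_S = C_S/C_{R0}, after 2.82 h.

The intermediate concentration in a first-order A→B→C sequence is C_S = k₁C_{R0}(e^(−k₁t) − e^(−k₂t))/(k₂−k₁).
e^(−k₁t) = e^(−0.479×2.82) = e^(−1.351) = 0.2590; e^(−k₂t) = e^(−0.8404) = 0.4316.
C_S = 0.479×3.96/(0.298−0.479) × (0.2590−0.4316) = (-10.48)×(-0.1725) = 1.808 mol/L.
Y_S = C_S/C_{R0} = 1.808/3.96 = 0.457.

0.457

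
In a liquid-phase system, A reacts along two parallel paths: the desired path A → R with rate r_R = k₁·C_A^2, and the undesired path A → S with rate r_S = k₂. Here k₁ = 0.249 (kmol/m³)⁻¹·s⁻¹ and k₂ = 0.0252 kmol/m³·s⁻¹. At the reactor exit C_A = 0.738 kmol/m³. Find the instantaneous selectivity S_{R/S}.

S_{R/S} = r_R/r_S = (k₁·C_A^2)/(k₂) = (k₁/k₂)·C_A^2.
= (0.249×0.7380^2) / (0.0252) = 0.1356/0.02520 = 5.38.
Since the desired path is higher order in A, keeping C_A high (PFR or concentrated feed) favours R.

5.38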